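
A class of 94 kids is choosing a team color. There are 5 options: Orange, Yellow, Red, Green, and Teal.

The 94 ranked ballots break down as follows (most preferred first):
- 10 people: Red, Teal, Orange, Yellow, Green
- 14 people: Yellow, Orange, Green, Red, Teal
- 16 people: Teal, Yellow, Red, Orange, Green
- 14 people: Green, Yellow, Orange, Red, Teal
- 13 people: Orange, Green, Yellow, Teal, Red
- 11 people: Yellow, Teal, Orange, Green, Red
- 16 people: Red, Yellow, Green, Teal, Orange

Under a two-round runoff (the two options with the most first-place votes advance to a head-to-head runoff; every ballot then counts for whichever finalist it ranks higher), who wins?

Yellow

Round 1 first-place votes: Orange 13, Yellow 25, Red 26, Green 14, Teal 16. Red and Yellow advance.
Runoff: Red is ranked above Yellow on 26 ballots, Yellow above Red on 68.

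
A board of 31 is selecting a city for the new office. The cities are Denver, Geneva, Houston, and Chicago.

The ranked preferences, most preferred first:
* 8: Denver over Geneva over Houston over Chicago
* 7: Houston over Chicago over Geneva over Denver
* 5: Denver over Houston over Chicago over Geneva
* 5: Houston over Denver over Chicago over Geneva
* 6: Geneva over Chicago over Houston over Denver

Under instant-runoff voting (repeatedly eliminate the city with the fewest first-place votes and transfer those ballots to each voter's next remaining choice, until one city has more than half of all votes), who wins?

Round 1: Denver 13, Geneva 6, Houston 12, Chicago 0. Chicago eliminated.
Round 2: Denver 13, Geneva 6, Houston 12. Geneva eliminated.
Round 3: Denver 13, Houston 18. Houston has a majority (≥16).

Houston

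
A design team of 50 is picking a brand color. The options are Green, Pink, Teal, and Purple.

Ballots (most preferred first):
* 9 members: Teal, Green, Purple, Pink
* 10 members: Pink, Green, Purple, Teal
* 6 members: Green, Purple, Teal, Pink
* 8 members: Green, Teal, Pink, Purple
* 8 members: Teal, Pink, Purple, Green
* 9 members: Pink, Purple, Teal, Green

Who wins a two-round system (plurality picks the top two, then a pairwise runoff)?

Round 1 first-place votes: Green 14, Pink 19, Teal 17, Purple 0. Pink and Teal advance.
Runoff: Pink is ranked above Teal on 19 ballots, Teal above Pink on 31.

Teal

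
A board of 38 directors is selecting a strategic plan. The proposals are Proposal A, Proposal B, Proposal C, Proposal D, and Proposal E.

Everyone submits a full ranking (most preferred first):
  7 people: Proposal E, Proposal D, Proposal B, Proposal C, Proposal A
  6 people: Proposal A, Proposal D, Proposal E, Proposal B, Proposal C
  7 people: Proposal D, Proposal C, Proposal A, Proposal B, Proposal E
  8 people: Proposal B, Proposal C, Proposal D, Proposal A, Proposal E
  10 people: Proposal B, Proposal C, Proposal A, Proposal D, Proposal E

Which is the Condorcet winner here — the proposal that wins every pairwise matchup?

Proposal D vs Proposal A: 22–16
Proposal D vs Proposal B: 20–18
Proposal D vs Proposal C: 20–18
Proposal D vs Proposal E: 31–7
Proposal D beats every other proposal.

Proposal D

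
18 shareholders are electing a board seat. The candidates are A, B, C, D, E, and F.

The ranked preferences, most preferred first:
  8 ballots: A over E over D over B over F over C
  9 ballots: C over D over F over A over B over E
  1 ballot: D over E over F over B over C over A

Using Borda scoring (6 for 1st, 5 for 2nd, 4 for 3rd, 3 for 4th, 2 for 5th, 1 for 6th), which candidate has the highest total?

A: 8×6 + 9×3 + 1×1 = 76
B: 8×3 + 9×2 + 1×3 = 45
C: 8×1 + 9×6 + 1×2 = 64
D: 8×4 + 9×5 + 1×6 = 83
E: 8×5 + 9×1 + 1×5 = 54
F: 8×2 + 9×4 + 1×4 = 56

D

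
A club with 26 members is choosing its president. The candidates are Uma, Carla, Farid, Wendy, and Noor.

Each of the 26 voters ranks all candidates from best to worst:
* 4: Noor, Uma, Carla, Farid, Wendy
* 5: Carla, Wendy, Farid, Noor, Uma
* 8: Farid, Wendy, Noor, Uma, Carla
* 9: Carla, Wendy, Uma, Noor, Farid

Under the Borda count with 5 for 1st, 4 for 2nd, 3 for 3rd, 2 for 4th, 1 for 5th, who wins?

Uma: 4×4 + 5×1 + 8×2 + 9×3 = 64
Carla: 4×3 + 5×5 + 8×1 + 9×5 = 90
Farid: 4×2 + 5×3 + 8×5 + 9×1 = 72
Wendy: 4×1 + 5×4 + 8×4 + 9×4 = 92
Noor: 4×5 + 5×2 + 8×3 + 9×2 = 72

Wendy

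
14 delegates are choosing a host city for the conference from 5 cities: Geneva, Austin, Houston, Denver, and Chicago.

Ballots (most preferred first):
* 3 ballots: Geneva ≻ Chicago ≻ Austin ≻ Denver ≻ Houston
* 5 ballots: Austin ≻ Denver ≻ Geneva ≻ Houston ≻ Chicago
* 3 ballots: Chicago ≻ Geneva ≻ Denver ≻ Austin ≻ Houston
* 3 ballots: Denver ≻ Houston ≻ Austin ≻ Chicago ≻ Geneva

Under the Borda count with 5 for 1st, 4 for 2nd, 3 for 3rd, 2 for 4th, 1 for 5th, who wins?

Denver

Geneva: 3×5 + 5×3 + 3×4 + 3×1 = 45
Austin: 3×3 + 5×5 + 3×2 + 3×3 = 49
Houston: 3×1 + 5×2 + 3×1 + 3×4 = 28
Denver: 3×2 + 5×4 + 3×3 + 3×5 = 50
Chicago: 3×4 + 5×1 + 3×5 + 3×2 = 38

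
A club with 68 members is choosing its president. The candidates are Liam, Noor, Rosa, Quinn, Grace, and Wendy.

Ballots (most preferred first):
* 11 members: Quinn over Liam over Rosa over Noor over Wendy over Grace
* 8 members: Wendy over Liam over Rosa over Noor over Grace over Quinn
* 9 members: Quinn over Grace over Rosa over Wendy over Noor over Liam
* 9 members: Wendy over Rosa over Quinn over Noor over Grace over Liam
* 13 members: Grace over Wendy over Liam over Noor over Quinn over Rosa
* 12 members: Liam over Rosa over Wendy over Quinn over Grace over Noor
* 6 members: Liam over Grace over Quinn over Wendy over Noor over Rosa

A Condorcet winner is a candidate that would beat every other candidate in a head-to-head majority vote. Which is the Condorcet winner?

Wendy

Wendy vs Liam: 39–29
Wendy vs Noor: 57–11
Wendy vs Rosa: 36–32
Wendy vs Quinn: 42–26
Wendy vs Grace: 40–28
Wendy beats every other candidate.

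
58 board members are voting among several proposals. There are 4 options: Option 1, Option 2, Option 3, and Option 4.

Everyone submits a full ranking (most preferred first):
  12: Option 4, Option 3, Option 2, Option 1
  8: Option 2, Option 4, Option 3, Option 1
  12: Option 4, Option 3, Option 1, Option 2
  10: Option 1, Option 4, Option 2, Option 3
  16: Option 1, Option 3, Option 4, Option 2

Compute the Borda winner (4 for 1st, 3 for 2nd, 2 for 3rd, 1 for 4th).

Option 4

Option 1: 12×1 + 8×1 + 12×2 + 10×4 + 16×4 = 148
Option 2: 12×2 + 8×4 + 12×1 + 10×2 + 16×1 = 104
Option 3: 12×3 + 8×2 + 12×3 + 10×1 + 16×3 = 146
Option 4: 12×4 + 8×3 + 12×4 + 10×3 + 16×2 = 182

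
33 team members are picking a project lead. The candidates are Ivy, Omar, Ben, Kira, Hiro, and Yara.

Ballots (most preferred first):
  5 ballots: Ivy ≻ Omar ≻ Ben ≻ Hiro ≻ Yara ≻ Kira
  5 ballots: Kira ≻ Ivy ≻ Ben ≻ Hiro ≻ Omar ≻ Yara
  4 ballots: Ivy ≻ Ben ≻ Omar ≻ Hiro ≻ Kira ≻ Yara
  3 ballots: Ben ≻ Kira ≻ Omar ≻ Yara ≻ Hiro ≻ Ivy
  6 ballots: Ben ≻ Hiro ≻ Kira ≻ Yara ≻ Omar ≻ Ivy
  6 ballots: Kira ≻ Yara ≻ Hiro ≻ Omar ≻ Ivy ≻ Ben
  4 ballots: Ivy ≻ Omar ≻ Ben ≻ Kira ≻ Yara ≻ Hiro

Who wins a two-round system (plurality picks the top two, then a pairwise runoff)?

Round 1 first-place votes: Ivy 13, Omar 0, Ben 9, Kira 11, Hiro 0, Yara 0. Ivy and Kira advance.
Runoff: Ivy is ranked above Kira on 13 ballots, Kira above Ivy on 20.

Kira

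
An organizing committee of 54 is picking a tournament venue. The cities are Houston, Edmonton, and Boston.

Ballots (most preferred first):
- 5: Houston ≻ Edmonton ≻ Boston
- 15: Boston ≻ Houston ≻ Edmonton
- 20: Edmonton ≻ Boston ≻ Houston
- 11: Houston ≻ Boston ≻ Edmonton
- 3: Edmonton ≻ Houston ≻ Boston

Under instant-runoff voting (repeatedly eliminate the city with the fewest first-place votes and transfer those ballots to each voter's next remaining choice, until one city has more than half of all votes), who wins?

Houston

Round 1: Houston 16, Edmonton 23, Boston 15. Boston eliminated.
Round 2: Houston 31, Edmonton 23. Houston has a majority (≥28).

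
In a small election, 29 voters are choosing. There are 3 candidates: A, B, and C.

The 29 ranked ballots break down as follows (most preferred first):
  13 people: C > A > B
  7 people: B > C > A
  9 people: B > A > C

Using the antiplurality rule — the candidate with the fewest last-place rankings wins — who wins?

A

Last-place votes: A 7, B 13, C 9.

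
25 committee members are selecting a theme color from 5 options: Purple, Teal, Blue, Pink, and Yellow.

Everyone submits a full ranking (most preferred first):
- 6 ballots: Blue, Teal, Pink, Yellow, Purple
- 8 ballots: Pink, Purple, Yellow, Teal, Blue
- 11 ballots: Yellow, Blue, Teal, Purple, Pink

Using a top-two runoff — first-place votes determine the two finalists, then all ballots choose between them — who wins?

Pink

Round 1 first-place votes: Purple 0, Teal 0, Blue 6, Pink 8, Yellow 11. Yellow and Pink advance.
Runoff: Yellow is ranked above Pink on 11 ballots, Pink above Yellow on 14.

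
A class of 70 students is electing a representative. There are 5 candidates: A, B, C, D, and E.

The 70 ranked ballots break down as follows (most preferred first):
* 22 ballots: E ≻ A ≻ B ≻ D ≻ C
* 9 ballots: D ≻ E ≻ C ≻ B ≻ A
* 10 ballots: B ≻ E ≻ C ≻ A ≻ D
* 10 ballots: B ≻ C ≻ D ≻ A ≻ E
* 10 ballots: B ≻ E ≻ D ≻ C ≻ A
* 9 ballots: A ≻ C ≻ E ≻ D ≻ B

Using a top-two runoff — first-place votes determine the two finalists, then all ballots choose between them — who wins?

Round 1 first-place votes: A 9, B 30, C 0, D 9, E 22. B and E advance.
Runoff: B is ranked above E on 30 ballots, E above B on 40.

E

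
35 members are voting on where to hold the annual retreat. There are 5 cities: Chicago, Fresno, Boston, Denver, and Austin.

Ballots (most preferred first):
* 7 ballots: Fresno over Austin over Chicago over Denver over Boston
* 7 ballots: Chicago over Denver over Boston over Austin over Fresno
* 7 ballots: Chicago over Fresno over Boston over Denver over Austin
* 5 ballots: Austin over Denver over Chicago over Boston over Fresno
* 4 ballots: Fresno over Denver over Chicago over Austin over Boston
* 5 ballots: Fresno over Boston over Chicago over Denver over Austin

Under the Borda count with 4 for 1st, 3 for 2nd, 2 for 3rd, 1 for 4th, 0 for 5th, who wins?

Chicago: 7×2 + 7×4 + 7×4 + 5×2 + 4×2 + 5×2 = 98
Fresno: 7×4 + 7×0 + 7×3 + 5×0 + 4×4 + 5×4 = 85
Boston: 7×0 + 7×2 + 7×2 + 5×1 + 4×0 + 5×3 = 48
Denver: 7×1 + 7×3 + 7×1 + 5×3 + 4×3 + 5×1 = 67
Austin: 7×3 + 7×1 + 7×0 + 5×4 + 4×1 + 5×0 = 52

Chicago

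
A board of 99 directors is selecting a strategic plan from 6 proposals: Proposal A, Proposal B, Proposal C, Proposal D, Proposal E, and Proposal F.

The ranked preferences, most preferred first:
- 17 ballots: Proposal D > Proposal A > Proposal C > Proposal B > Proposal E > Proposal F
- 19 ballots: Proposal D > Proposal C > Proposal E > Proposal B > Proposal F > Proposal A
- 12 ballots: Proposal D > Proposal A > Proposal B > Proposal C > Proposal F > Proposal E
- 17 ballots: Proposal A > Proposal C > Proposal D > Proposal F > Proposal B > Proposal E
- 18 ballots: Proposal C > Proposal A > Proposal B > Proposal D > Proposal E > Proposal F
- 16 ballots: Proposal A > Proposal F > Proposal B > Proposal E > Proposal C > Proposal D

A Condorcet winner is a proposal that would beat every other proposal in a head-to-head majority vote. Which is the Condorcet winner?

Proposal A vs Proposal B: 80–19
Proposal A vs Proposal C: 62–37
Proposal A vs Proposal D: 51–48
Proposal A vs Proposal E: 80–19
Proposal A vs Proposal F: 80–19
Proposal A beats every other proposal.

Proposal A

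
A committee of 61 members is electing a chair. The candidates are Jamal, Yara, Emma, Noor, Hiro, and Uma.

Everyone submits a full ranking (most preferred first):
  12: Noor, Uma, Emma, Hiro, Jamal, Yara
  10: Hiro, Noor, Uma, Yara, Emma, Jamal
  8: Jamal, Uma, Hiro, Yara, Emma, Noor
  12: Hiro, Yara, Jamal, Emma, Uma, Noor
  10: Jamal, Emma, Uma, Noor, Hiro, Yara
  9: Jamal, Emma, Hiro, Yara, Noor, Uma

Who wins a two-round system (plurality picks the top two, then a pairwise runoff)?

Hiro

Round 1 first-place votes: Jamal 27, Yara 0, Emma 0, Noor 12, Hiro 22, Uma 0. Jamal and Hiro advance.
Runoff: Jamal is ranked above Hiro on 27 ballots, Hiro above Jamal on 34.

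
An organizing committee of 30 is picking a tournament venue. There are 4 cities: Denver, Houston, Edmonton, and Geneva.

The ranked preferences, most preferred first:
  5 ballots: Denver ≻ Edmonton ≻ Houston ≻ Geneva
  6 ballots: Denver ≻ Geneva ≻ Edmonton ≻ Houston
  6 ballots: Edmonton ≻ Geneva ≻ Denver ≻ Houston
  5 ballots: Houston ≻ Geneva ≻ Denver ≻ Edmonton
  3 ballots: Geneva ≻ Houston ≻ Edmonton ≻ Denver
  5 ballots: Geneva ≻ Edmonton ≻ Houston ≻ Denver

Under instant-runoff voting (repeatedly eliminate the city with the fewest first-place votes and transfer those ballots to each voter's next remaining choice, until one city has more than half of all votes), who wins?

Geneva

Round 1: Denver 11, Houston 5, Edmonton 6, Geneva 8. Houston eliminated.
Round 2: Denver 11, Edmonton 6, Geneva 13. Edmonton eliminated.
Round 3: Denver 11, Geneva 19. Geneva has a majority (≥16).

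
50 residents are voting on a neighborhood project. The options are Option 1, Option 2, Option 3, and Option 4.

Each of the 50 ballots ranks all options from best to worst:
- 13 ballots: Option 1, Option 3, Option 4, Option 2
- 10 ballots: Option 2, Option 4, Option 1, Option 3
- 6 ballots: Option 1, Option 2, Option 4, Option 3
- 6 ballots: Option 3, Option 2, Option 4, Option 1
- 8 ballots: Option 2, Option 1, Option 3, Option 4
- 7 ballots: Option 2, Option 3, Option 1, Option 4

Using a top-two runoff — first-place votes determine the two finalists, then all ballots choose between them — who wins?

Round 1 first-place votes: Option 1 19, Option 2 25, Option 3 6, Option 4 0. Option 2 and Option 1 advance.
Runoff: Option 2 is ranked above Option 1 on 31 ballots, Option 1 above Option 2 on 19.

Option 2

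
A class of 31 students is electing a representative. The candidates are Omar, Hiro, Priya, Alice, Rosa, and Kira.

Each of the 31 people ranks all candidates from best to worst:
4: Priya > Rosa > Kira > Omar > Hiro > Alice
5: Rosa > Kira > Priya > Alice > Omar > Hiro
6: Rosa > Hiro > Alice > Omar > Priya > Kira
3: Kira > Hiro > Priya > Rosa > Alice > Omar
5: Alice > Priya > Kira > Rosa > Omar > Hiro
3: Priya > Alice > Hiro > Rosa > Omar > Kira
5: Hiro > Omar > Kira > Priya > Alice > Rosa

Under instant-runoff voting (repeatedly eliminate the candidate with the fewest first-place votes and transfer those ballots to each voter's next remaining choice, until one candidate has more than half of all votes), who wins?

Priya

Round 1: Omar 0, Hiro 5, Priya 7, Alice 5, Rosa 11, Kira 3. Omar eliminated.
Round 2: Hiro 5, Priya 7, Alice 5, Rosa 11, Kira 3. Kira eliminated.
Round 3: Hiro 8, Priya 7, Alice 5, Rosa 11. Alice eliminated.
Round 4: Hiro 8, Priya 12, Rosa 11. Hiro eliminated.
Round 5: Priya 20, Rosa 11. Priya has a majority (≥16).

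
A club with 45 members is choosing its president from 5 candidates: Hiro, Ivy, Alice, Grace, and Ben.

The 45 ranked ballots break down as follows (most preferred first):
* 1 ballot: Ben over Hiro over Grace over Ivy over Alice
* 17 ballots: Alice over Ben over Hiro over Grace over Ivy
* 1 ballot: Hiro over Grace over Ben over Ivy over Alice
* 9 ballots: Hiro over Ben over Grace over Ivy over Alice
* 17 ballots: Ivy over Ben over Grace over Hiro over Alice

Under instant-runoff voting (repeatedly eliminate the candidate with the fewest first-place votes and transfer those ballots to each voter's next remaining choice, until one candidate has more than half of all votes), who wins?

Ivy

Round 1: Hiro 10, Ivy 17, Alice 17, Grace 0, Ben 1. Grace eliminated.
Round 2: Hiro 10, Ivy 17, Alice 17, Ben 1. Ben eliminated.
Round 3: Hiro 11, Ivy 17, Alice 17. Hiro eliminated.
Round 4: Ivy 28, Alice 17. Ivy has a majority (≥23).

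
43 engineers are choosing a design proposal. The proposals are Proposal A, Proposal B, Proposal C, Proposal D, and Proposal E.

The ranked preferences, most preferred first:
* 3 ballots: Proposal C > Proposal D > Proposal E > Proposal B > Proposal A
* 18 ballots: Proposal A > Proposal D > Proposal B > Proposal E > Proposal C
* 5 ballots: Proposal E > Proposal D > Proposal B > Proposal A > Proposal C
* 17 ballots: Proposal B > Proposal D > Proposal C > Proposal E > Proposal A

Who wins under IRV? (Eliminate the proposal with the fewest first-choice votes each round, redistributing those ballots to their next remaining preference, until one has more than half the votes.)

Round 1: Proposal A 18, Proposal B 17, Proposal C 3, Proposal D 0, Proposal E 5. Proposal D eliminated.
Round 2: Proposal A 18, Proposal B 17, Proposal C 3, Proposal E 5. Proposal C eliminated.
Round 3: Proposal A 18, Proposal B 17, Proposal E 8. Proposal E eliminated.
Round 4: Proposal A 18, Proposal B 25. Proposal B has a majority (≥22).

Proposal B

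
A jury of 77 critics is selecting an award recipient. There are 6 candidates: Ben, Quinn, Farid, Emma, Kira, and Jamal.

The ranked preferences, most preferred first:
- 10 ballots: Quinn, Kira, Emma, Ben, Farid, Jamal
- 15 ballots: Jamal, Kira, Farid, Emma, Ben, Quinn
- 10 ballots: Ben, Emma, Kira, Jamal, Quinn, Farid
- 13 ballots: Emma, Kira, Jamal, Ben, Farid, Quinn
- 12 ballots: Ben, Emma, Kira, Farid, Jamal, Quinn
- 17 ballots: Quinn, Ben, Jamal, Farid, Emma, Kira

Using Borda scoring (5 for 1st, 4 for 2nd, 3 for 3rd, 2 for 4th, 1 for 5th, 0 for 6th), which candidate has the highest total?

Ben

Ben: 10×2 + 15×1 + 10×5 + 13×2 + 12×5 + 17×4 = 239
Quinn: 10×5 + 15×0 + 10×1 + 13×0 + 12×0 + 17×5 = 145
Farid: 10×1 + 15×3 + 10×0 + 13×1 + 12×2 + 17×2 = 126
Emma: 10×3 + 15×2 + 10×4 + 13×5 + 12×4 + 17×1 = 230
Kira: 10×4 + 15×4 + 10×3 + 13×4 + 12×3 + 17×0 = 218
Jamal: 10×0 + 15×5 + 10×2 + 13×3 + 12×1 + 17×3 = 197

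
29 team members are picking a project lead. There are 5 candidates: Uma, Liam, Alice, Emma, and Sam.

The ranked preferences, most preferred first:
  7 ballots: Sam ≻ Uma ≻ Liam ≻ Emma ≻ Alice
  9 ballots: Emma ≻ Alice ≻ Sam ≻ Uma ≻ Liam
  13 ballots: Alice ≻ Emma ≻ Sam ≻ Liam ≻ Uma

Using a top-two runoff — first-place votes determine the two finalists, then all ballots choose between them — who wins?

Emma

Round 1 first-place votes: Uma 0, Liam 0, Alice 13, Emma 9, Sam 7. Alice and Emma advance.
Runoff: Alice is ranked above Emma on 13 ballots, Emma above Alice on 16.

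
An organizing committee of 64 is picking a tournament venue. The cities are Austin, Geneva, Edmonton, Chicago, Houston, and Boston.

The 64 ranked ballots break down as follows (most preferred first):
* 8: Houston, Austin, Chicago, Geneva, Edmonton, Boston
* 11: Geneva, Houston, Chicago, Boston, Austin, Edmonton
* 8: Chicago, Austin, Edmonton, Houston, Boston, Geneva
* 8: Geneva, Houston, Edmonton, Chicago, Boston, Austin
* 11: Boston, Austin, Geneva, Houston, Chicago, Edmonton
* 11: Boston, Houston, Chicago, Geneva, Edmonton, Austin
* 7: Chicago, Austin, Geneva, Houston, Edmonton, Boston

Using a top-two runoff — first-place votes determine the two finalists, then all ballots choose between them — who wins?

Round 1 first-place votes: Austin 0, Geneva 19, Edmonton 0, Chicago 15, Houston 8, Boston 22. Boston and Geneva advance.
Runoff: Boston is ranked above Geneva on 30 ballots, Geneva above Boston on 34.

Geneva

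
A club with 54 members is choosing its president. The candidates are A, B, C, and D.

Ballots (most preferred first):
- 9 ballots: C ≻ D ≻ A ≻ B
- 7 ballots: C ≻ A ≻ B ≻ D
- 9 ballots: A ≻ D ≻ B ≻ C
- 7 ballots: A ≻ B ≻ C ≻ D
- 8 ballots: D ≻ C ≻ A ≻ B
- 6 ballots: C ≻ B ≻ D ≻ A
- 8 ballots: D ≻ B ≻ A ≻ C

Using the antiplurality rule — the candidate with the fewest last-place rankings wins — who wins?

Last-place votes: A 6, B 17, C 17, D 14.

A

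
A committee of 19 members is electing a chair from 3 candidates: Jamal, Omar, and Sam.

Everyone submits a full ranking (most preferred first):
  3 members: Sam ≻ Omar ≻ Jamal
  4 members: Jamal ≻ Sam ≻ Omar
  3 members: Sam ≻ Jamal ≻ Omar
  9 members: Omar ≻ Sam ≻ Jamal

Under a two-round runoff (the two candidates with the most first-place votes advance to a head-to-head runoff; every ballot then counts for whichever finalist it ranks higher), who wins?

Round 1 first-place votes: Jamal 4, Omar 9, Sam 6. Omar and Sam advance.
Runoff: Omar is ranked above Sam on 9 ballots, Sam above Omar on 10.

Sam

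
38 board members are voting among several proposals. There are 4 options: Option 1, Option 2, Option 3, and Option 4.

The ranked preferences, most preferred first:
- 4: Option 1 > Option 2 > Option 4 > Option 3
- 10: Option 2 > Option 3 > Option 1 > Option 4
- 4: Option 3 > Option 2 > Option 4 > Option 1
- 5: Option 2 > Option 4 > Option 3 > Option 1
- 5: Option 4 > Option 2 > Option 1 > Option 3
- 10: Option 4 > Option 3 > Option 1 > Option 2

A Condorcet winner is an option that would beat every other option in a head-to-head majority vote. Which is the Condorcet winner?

Option 2 vs Option 1: 24–14
Option 2 vs Option 3: 24–14
Option 2 vs Option 4: 23–15
Option 2 beats every other option.

Option 2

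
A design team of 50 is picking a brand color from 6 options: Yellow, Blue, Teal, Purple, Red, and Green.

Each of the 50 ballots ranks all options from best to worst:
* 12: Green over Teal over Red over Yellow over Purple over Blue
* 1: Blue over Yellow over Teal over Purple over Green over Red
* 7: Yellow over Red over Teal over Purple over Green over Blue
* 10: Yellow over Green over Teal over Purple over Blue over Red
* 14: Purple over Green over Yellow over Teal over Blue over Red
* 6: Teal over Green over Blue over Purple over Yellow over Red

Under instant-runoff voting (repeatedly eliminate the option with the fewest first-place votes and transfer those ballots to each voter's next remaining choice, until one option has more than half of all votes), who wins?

Round 1: Yellow 17, Blue 1, Teal 6, Purple 14, Red 0, Green 12. Red eliminated.
Round 2: Yellow 17, Blue 1, Teal 6, Purple 14, Green 12. Blue eliminated.
Round 3: Yellow 18, Teal 6, Purple 14, Green 12. Teal eliminated.
Round 4: Yellow 18, Purple 14, Green 18. Purple eliminated.
Round 5: Yellow 18, Green 32. Green has a majority (≥26).

Green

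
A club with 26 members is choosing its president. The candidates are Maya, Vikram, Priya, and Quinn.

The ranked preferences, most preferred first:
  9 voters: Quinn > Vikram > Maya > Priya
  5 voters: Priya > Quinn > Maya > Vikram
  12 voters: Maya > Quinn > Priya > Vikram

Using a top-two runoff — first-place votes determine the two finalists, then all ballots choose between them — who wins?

Quinn

Round 1 first-place votes: Maya 12, Vikram 0, Priya 5, Quinn 9. Maya and Quinn advance.
Runoff: Maya is ranked above Quinn on 12 ballots, Quinn above Maya on 14.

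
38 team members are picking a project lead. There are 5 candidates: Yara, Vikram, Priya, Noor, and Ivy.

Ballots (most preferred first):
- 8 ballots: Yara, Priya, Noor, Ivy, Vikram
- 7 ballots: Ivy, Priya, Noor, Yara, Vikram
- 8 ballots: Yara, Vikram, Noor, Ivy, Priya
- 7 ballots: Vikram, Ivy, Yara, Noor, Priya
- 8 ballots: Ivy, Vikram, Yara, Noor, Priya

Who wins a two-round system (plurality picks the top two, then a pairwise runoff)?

Ivy

Round 1 first-place votes: Yara 16, Vikram 7, Priya 0, Noor 0, Ivy 15. Yara and Ivy advance.
Runoff: Yara is ranked above Ivy on 16 ballots, Ivy above Yara on 22.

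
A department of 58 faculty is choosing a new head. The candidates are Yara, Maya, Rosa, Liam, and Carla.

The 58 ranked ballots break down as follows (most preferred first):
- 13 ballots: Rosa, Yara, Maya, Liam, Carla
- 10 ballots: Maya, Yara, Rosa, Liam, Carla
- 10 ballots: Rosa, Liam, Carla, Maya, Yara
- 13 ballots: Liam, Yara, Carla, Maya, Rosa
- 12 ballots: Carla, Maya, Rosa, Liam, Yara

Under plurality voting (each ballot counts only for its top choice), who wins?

Rosa

First-place votes: Yara 0, Maya 10, Rosa 23, Liam 13, Carla 12.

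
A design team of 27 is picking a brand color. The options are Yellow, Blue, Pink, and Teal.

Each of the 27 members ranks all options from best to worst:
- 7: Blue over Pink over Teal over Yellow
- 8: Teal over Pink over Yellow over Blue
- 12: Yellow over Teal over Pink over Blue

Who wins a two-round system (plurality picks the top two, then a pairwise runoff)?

Round 1 first-place votes: Yellow 12, Blue 7, Pink 0, Teal 8. Yellow and Teal advance.
Runoff: Yellow is ranked above Teal on 12 ballots, Teal above Yellow on 15.

Teal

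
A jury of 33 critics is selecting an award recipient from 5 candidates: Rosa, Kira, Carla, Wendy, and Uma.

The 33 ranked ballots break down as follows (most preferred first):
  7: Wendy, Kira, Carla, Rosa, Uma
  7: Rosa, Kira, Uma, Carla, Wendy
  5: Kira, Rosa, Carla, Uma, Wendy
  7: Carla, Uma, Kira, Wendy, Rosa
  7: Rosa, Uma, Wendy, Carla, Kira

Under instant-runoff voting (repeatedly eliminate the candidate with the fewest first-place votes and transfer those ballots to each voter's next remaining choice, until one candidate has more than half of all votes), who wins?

Round 1: Rosa 14, Kira 5, Carla 7, Wendy 7, Uma 0. Uma eliminated.
Round 2: Rosa 14, Kira 5, Carla 7, Wendy 7. Kira eliminated.
Round 3: Rosa 19, Carla 7, Wendy 7. Rosa has a majority (≥17).

Rosa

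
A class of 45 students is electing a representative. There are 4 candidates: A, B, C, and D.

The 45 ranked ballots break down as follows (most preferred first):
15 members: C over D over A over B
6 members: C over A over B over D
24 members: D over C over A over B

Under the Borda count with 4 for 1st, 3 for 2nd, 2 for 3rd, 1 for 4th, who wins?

C

A: 15×2 + 6×3 + 24×2 = 96
B: 15×1 + 6×2 + 24×1 = 51
C: 15×4 + 6×4 + 24×3 = 156
D: 15×3 + 6×1 + 24×4 = 147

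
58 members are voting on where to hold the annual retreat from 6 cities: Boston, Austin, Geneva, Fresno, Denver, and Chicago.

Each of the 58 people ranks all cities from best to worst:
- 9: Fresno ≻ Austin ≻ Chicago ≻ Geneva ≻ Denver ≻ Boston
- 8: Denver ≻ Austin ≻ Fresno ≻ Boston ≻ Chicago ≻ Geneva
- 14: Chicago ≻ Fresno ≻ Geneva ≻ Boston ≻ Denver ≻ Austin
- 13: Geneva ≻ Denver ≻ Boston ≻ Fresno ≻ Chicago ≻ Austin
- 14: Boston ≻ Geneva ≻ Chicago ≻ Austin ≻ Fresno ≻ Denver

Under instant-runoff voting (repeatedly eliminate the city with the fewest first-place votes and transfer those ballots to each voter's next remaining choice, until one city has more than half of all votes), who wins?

Round 1: Boston 14, Austin 0, Geneva 13, Fresno 9, Denver 8, Chicago 14. Austin eliminated.
Round 2: Boston 14, Geneva 13, Fresno 9, Denver 8, Chicago 14. Denver eliminated.
Round 3: Boston 14, Geneva 13, Fresno 17, Chicago 14. Geneva eliminated.
Round 4: Boston 27, Fresno 17, Chicago 14. Chicago eliminated.
Round 5: Boston 27, Fresno 31. Fresno has a majority (≥30).

Fresno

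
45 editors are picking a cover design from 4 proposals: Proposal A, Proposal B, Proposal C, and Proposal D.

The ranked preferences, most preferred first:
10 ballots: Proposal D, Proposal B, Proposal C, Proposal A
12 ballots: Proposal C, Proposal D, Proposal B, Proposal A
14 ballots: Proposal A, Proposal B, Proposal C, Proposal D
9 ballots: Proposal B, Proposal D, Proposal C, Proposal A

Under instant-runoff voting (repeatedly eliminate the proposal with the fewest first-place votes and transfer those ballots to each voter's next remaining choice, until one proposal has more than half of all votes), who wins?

Round 1: Proposal A 14, Proposal B 9, Proposal C 12, Proposal D 10. Proposal B eliminated.
Round 2: Proposal A 14, Proposal C 12, Proposal D 19. Proposal C eliminated.
Round 3: Proposal A 14, Proposal D 31. Proposal D has a majority (≥23).

Proposal D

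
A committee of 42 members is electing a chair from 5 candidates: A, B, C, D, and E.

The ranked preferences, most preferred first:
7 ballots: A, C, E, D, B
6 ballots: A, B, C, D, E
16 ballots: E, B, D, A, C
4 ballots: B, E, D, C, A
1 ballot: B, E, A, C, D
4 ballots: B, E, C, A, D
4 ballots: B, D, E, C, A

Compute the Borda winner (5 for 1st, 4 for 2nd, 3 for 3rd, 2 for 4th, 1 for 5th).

B

A: 7×5 + 6×5 + 16×2 + 4×1 + 1×3 + 4×2 + 4×1 = 116
B: 7×1 + 6×4 + 16×4 + 4×5 + 1×5 + 4×5 + 4×5 = 160
C: 7×4 + 6×3 + 16×1 + 4×2 + 1×2 + 4×3 + 4×2 = 92
D: 7×2 + 6×2 + 16×3 + 4×3 + 1×1 + 4×1 + 4×4 = 107
E: 7×3 + 6×1 + 16×5 + 4×4 + 1×4 + 4×4 + 4×3 = 155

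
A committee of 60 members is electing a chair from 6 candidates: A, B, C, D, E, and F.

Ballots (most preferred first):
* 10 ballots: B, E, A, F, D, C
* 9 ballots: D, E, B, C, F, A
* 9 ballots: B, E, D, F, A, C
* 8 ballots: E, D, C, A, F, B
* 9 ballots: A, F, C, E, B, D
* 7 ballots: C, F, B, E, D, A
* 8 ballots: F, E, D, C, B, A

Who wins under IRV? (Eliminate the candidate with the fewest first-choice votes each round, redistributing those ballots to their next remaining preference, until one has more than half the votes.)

F

Round 1: A 9, B 19, C 7, D 9, E 8, F 8. C eliminated.
Round 2: A 9, B 19, D 9, E 8, F 15. E eliminated.
Round 3: A 9, B 19, D 17, F 15. A eliminated.
Round 4: B 19, D 17, F 24. D eliminated.
Round 5: B 28, F 32. F has a majority (≥31).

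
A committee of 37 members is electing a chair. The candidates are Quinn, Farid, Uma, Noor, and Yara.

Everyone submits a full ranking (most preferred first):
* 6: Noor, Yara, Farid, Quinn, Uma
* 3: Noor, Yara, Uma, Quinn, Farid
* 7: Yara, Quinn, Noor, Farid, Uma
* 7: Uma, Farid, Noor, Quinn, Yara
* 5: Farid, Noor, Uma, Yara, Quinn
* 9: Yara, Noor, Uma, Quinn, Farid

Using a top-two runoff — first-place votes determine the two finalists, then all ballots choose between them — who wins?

Noor

Round 1 first-place votes: Quinn 0, Farid 5, Uma 7, Noor 9, Yara 16. Yara and Noor advance.
Runoff: Yara is ranked above Noor on 16 ballots, Noor above Yara on 21.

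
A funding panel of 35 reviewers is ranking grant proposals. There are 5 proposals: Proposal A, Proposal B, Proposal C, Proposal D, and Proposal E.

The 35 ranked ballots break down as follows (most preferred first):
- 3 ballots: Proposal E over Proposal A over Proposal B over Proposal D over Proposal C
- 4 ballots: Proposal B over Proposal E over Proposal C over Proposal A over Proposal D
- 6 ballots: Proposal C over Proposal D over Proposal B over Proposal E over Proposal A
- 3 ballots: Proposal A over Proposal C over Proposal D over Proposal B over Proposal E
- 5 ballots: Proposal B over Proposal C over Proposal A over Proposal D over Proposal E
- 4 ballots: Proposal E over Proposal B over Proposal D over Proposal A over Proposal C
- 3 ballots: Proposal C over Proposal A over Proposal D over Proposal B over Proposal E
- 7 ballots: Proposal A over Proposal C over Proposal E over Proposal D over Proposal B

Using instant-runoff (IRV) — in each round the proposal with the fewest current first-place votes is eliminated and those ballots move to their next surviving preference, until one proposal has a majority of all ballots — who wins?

Round 1: Proposal A 10, Proposal B 9, Proposal C 9, Proposal D 0, Proposal E 7. Proposal D eliminated.
Round 2: Proposal A 10, Proposal B 9, Proposal C 9, Proposal E 7. Proposal E eliminated.
Round 3: Proposal A 13, Proposal B 13, Proposal C 9. Proposal C eliminated.
Round 4: Proposal A 16, Proposal B 19. Proposal B has a majority (≥18).

Proposal B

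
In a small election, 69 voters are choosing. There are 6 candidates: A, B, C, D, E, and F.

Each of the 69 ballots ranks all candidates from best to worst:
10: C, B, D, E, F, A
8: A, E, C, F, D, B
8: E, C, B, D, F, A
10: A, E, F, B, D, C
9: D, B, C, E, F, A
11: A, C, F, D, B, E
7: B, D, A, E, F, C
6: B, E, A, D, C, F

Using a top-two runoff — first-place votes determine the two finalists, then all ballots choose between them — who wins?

B

Round 1 first-place votes: A 29, B 13, C 10, D 9, E 8, F 0. A and B advance.
Runoff: A is ranked above B on 29 ballots, B above A on 40.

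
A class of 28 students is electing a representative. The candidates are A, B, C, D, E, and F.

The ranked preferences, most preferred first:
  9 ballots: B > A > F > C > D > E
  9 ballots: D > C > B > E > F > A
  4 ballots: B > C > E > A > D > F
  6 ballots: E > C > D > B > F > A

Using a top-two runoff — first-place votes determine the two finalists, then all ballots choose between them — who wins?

Round 1 first-place votes: A 0, B 13, C 0, D 9, E 6, F 0. B and D advance.
Runoff: B is ranked above D on 13 ballots, D above B on 15.

D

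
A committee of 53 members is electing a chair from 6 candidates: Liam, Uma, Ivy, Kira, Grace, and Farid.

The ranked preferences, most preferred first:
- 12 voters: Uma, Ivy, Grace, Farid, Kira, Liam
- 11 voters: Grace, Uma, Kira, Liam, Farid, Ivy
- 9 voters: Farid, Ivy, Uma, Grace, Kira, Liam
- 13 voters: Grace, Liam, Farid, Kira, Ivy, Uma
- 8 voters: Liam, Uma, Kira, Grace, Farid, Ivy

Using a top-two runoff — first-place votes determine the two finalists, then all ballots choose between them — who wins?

Uma

Round 1 first-place votes: Liam 8, Uma 12, Ivy 0, Kira 0, Grace 24, Farid 9. Grace and Uma advance.
Runoff: Grace is ranked above Uma on 24 ballots, Uma above Grace on 29.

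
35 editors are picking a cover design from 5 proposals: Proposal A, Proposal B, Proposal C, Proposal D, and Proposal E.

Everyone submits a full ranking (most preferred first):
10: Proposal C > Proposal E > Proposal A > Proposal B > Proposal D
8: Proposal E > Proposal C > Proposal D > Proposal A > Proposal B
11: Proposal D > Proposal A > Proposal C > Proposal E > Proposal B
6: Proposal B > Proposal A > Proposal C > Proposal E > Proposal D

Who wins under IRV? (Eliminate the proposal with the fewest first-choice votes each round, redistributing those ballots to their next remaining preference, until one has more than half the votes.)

Round 1: Proposal A 0, Proposal B 6, Proposal C 10, Proposal D 11, Proposal E 8. Proposal A eliminated.
Round 2: Proposal B 6, Proposal C 10, Proposal D 11, Proposal E 8. Proposal B eliminated.
Round 3: Proposal C 16, Proposal D 11, Proposal E 8. Proposal E eliminated.
Round 4: Proposal C 24, Proposal D 11. Proposal C has a majority (≥18).

Proposal C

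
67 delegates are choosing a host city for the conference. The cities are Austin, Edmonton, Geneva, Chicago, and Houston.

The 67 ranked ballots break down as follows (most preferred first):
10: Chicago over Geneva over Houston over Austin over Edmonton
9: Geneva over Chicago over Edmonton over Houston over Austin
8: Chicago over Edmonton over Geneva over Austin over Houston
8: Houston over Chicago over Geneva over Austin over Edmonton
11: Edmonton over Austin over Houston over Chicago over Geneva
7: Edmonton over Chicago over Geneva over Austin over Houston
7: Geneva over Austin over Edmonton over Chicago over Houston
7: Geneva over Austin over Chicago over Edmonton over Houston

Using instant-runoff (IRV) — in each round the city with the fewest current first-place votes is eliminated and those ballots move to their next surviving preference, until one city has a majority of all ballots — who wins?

Round 1: Austin 0, Edmonton 18, Geneva 23, Chicago 18, Houston 8. Austin eliminated.
Round 2: Edmonton 18, Geneva 23, Chicago 18, Houston 8. Houston eliminated.
Round 3: Edmonton 18, Geneva 23, Chicago 26. Edmonton eliminated.
Round 4: Geneva 23, Chicago 44. Chicago has a majority (≥34).

Chicago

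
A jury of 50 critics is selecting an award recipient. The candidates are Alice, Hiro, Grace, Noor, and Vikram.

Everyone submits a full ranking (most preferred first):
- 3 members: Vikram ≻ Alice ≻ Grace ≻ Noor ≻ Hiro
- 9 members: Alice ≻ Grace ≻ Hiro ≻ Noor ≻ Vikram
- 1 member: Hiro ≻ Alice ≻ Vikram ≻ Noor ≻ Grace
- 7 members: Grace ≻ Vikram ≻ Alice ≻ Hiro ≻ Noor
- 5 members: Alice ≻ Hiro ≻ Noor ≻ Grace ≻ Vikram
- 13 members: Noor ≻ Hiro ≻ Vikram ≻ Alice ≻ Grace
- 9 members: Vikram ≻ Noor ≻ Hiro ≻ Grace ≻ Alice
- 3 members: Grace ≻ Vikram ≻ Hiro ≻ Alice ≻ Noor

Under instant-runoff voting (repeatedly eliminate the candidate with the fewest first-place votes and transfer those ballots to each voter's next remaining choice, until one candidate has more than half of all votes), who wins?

Round 1: Alice 14, Hiro 1, Grace 10, Noor 13, Vikram 12. Hiro eliminated.
Round 2: Alice 15, Grace 10, Noor 13, Vikram 12. Grace eliminated.
Round 3: Alice 15, Noor 13, Vikram 22. Noor eliminated.
Round 4: Alice 15, Vikram 35. Vikram has a majority (≥26).

Vikram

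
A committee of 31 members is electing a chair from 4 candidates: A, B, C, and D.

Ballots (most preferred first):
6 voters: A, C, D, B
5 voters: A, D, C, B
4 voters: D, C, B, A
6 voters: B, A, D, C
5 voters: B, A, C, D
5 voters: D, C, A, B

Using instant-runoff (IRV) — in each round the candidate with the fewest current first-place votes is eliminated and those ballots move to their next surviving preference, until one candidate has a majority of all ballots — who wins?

A

Round 1: A 11, B 11, C 0, D 9. C eliminated.
Round 2: A 11, B 11, D 9. D eliminated.
Round 3: A 16, B 15. A has a majority (≥16).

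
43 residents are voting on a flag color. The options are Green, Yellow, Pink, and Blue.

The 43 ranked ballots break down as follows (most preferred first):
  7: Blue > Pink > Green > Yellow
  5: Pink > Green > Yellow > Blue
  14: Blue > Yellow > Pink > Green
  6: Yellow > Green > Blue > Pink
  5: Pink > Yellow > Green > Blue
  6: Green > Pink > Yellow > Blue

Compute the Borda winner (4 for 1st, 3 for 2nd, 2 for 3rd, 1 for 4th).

Pink

Green: 7×2 + 5×3 + 14×1 + 6×3 + 5×2 + 6×4 = 95
Yellow: 7×1 + 5×2 + 14×3 + 6×4 + 5×3 + 6×2 = 110
Pink: 7×3 + 5×4 + 14×2 + 6×1 + 5×4 + 6×3 = 113
Blue: 7×4 + 5×1 + 14×4 + 6×2 + 5×1 + 6×1 = 112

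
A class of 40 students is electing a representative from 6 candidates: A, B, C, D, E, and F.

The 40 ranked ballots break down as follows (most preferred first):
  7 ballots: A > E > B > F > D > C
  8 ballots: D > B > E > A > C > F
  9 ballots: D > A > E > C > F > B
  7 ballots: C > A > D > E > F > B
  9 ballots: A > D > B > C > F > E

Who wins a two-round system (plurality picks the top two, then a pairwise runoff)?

A

Round 1 first-place votes: A 16, B 0, C 7, D 17, E 0, F 0. D and A advance.
Runoff: D is ranked above A on 17 ballots, A above D on 23.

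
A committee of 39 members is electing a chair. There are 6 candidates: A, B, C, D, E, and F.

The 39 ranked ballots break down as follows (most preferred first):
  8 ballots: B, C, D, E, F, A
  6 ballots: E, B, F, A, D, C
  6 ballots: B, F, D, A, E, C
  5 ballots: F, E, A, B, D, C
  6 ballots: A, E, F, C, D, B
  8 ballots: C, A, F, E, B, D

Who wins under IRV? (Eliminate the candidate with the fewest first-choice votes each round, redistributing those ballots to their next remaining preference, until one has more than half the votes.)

Round 1: A 6, B 14, C 8, D 0, E 6, F 5. D eliminated.
Round 2: A 6, B 14, C 8, E 6, F 5. F eliminated.
Round 3: A 6, B 14, C 8, E 11. A eliminated.
Round 4: B 14, C 8, E 17. C eliminated.
Round 5: B 14, E 25. E has a majority (≥20).

E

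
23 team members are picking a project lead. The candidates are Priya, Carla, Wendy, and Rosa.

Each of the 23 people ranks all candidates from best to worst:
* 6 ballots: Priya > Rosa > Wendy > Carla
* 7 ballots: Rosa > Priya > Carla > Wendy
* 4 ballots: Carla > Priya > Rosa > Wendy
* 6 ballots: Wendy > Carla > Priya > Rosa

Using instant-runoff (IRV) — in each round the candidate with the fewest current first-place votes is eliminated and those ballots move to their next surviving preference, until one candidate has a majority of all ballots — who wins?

Round 1: Priya 6, Carla 4, Wendy 6, Rosa 7. Carla eliminated.
Round 2: Priya 10, Wendy 6, Rosa 7. Wendy eliminated.
Round 3: Priya 16, Rosa 7. Priya has a majority (≥12).

Priya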